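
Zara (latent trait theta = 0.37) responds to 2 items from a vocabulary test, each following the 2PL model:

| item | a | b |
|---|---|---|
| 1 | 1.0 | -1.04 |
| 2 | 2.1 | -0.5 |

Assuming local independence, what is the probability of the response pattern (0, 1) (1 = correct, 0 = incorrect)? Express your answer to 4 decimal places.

0.1690

P(theta) = 1 / (1 + exp(−a(theta − b)))
P_1 = 1/(1+e^{-1.4100}) = 0.8038
P_2 = 1/(1+e^{-1.8270}) = 0.8614
L = (1−P_1) × P_2 = 0.1962 × 0.8614 = 0.16904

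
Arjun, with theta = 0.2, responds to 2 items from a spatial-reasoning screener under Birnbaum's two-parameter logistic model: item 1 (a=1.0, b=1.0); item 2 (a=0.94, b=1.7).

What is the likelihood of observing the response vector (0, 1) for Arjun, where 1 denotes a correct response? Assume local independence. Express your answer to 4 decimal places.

P(theta) = 1 / (1 + exp(−a(theta − b)))
P_1 = 1/(1+e^{0.8000}) = 0.3100
P_2 = 1/(1+e^{1.4100}) = 0.1962
L = (1−P_1) × P_2 = 0.6900 × 0.1962 = 0.13540

0.1354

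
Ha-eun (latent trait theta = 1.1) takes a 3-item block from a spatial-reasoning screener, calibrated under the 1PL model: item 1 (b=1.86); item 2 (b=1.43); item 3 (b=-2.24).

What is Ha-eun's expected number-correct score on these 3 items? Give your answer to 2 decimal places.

P(theta) = 1 / (1 + exp(−(theta − b)))
P_1 = 1/(1+e^{0.7600}) = 0.3186
P_2 = 1/(1+e^{0.3300}) = 0.4182
P_3 = 1/(1+e^{-3.3400}) = 0.9658
E[score] = 0.3186 + 0.4182 + 0.9658 = 1.7027

1.70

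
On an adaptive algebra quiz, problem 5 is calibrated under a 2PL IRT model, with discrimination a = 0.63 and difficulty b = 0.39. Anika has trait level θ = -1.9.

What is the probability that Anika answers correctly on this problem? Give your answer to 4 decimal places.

0.1911

P(θ) = 1 / (1 + exp(−a(θ − b)))
Exponent: 0.63 × (-1.9 − 0.39) = -1.4427
1/(1 + e^{1.4427}) = 0.1911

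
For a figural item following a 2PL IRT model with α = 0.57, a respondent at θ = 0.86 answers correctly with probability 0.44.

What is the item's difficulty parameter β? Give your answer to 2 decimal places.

1.28

P(θ) = 1 / (1 + exp(−α(θ − β)))
logit(0.44) = ln(0.44/0.56) = -0.2412
β = θ − logit/(α) = 0.86 − (-0.2412)/0.5700 = 1.2831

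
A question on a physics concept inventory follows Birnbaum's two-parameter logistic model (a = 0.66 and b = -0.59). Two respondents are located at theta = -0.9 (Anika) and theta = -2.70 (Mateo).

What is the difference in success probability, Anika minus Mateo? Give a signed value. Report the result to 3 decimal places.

0.250

P(theta) = 1 / (1 + exp(−a(theta − b)))
P(Anika) = 0.4490  [exponent -0.2046]
P(Mateo) = 0.1990  [exponent -1.3926]
Difference = 0.4490 − 0.1990 = 0.2500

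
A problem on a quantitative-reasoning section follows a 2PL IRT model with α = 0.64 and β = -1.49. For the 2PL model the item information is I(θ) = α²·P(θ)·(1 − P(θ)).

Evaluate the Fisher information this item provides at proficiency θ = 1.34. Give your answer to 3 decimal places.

0.049

P = 1/(1+e^{-1.8112}) = 0.8595
P(1−P) = 0.8595 × 0.1405 = 0.1208
I = α² × P(1−P) = 0.64² × 0.1208 = 0.04946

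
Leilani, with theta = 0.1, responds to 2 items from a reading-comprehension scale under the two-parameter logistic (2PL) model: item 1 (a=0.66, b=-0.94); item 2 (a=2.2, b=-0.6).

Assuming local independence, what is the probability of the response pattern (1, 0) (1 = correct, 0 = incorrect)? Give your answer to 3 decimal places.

0.117

P(theta) = 1 / (1 + exp(−a(theta − b)))
P_1 = 1/(1+e^{-0.6864}) = 0.6652
P_2 = 1/(1+e^{-1.5400}) = 0.8235
L = P_1 × (1−P_2) = 0.6652 × 0.1765 = 0.11743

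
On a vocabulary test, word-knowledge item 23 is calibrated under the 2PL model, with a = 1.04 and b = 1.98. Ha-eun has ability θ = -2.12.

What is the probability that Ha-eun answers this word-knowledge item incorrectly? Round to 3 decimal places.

0.986

P(θ) = 1 / (1 + exp(−a(θ − b)))
Exponent: 1.04 × (-2.12 − 1.98) = -4.2640
1/(1 + e^{4.2640}) = 0.0139
P(incorrect) = 1 − 0.0139 = 0.9861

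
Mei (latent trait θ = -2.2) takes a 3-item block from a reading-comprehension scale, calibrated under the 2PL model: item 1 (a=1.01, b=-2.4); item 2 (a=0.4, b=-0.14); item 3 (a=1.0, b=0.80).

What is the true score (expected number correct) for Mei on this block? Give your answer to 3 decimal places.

P(θ) = 1 / (1 + exp(−a(θ − b)))
P_1 = 1/(1+e^{-0.2020}) = 0.5503
P_2 = 1/(1+e^{0.8240}) = 0.3049
P_3 = 1/(1+e^{3.0000}) = 0.0474
E[score] = 0.5503 + 0.3049 + 0.0474 = 0.9027

0.903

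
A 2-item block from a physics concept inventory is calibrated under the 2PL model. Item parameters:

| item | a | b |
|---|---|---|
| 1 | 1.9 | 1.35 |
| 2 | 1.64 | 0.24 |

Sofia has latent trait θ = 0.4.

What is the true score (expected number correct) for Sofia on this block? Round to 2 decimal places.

P(θ) = 1 / (1 + exp(−a(θ − b)))
P_1 = 1/(1+e^{1.8050}) = 0.1412
P_2 = 1/(1+e^{-0.2624}) = 0.5652
E[score] = 0.1412 + 0.5652 = 0.7065

0.71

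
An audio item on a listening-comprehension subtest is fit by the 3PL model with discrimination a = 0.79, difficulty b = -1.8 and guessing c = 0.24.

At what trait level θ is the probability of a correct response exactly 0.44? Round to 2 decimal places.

-3.10

P(θ) = c + (1 − c) · 1 / (1 + exp(−a(θ − b)))
Remove guessing floor: (0.44 − 0.24)/(1 − 0.24) = 0.2632
logit = ln(0.2632/0.7368) = -1.0296
θ = b + logit/(a) = -1.8 + (-1.0296)/0.7900 = -3.1033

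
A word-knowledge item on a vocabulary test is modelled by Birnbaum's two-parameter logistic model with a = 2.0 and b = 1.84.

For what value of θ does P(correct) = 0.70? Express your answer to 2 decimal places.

2.26

P(θ) = 1 / (1 + exp(−a(θ − b)))
logit = ln(0.7000/0.3000) = 0.8473
θ = b + logit/(a) = 1.84 + 0.8473/2.0000 = 2.2636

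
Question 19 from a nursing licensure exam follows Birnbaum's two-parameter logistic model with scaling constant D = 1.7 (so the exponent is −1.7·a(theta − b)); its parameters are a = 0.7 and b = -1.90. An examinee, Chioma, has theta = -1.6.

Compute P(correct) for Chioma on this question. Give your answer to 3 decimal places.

0.588

P(theta) = 1 / (1 + exp(−D·a(theta − b)))
Exponent: 1.7 × 0.7 × (-1.6 − (-1.90)) = 0.3570
1/(1 + e^{-0.3570}) = 0.5883
P = 0.5883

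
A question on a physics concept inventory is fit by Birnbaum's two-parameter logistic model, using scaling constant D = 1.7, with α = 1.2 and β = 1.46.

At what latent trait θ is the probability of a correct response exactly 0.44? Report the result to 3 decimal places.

P(θ) = 1 / (1 + exp(−D·α(θ − β)))
logit = ln(0.4400/0.5600) = -0.2412
θ = β + logit/(1.7·α) = 1.46 + (-0.2412)/2.0400 = 1.3418

1.342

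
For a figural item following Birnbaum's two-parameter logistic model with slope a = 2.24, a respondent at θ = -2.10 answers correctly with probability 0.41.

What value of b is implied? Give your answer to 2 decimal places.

P(θ) = 1 / (1 + exp(−a(θ − b)))
logit(0.41) = ln(0.41/0.59) = -0.3640
b = θ − logit/(a) = -2.10 − (-0.3640)/2.2400 = -1.9375

-1.94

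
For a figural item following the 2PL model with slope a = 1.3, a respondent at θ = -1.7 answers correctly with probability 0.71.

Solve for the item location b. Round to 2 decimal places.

-2.39

P(θ) = 1 / (1 + exp(−a(θ − b)))
logit(0.71) = ln(0.71/0.29) = 0.8954
b = θ − logit/(a) = -1.7 − 0.8954/1.3000 = -2.3888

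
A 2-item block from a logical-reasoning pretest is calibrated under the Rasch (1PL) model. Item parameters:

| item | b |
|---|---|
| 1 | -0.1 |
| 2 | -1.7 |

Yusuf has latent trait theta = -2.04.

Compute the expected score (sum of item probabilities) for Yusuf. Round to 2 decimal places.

0.54

P(theta) = 1 / (1 + exp(−(theta − b)))
P_1 = 1/(1+e^{1.9400}) = 0.1256
P_2 = 1/(1+e^{0.3400}) = 0.4158
E[score] = 0.1256 + 0.4158 = 0.5415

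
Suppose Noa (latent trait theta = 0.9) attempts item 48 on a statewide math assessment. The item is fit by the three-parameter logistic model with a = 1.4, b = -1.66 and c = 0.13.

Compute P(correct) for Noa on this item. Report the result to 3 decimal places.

0.976

P(theta) = c + (1 − c) · 1 / (1 + exp(−a(theta − b)))
Exponent: 1.4 × (0.9 − (-1.66)) = 3.5840
1/(1 + e^{-3.5840}) = 0.9730
P = 0.13 + 0.87 × 0.9730 = 0.9765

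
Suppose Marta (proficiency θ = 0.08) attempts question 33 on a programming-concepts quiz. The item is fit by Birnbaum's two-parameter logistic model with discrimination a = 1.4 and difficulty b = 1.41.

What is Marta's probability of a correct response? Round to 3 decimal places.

P(θ) = 1 / (1 + exp(−a(θ − b)))
Exponent: 1.4 × (0.08 − 1.41) = -1.8620
1/(1 + e^{1.8620}) = 0.1345

0.134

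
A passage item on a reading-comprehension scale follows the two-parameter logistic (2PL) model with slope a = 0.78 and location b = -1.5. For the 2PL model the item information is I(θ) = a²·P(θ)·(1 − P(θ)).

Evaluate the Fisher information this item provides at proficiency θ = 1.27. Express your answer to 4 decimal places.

0.0564

P = 1/(1+e^{-2.1606}) = 0.8967
P(1−P) = 0.8967 × 0.1033 = 0.0927
I = a² × P(1−P) = 0.78² × 0.0927 = 0.05638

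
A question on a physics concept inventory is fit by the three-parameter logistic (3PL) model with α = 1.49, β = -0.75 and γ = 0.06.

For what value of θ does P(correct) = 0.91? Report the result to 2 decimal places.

0.76

P(θ) = γ + (1 − γ) · 1 / (1 + exp(−α(θ − β)))
Remove guessing floor: (0.91 − 0.06)/(1 − 0.06) = 0.9043
logit = ln(0.9043/0.0957) = 2.2454
θ = β + logit/(α) = -0.75 + 2.2454/1.4900 = 0.7570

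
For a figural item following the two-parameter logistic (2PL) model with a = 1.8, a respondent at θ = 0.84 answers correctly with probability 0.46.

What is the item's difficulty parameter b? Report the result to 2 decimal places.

P(θ) = 1 / (1 + exp(−a(θ − b)))
logit(0.46) = ln(0.46/0.54) = -0.1603
b = θ − logit/(a) = 0.84 − (-0.1603)/1.8000 = 0.9291

0.93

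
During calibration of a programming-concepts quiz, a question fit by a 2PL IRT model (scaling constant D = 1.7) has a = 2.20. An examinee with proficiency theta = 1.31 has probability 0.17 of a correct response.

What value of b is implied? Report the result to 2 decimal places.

1.73

P(theta) = 1 / (1 + exp(−D·a(theta − b)))
logit(0.17) = ln(0.17/0.83) = -1.5856
b = theta − logit/(1.7·a) = 1.31 − (-1.5856)/3.7400 = 1.7340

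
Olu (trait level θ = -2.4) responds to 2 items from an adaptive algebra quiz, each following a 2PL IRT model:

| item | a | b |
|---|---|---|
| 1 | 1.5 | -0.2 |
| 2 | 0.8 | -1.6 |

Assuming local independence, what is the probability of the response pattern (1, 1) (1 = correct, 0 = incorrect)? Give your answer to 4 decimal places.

0.0123

P(θ) = 1 / (1 + exp(−a(θ − b)))
P_1 = 1/(1+e^{3.3000}) = 0.0356
P_2 = 1/(1+e^{0.6400}) = 0.3452
L = P_1 × P_2 = 0.0356 × 0.3452 = 0.01228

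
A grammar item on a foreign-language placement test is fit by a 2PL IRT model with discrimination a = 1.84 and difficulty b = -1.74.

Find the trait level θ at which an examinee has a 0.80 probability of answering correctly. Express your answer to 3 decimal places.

P(θ) = 1 / (1 + exp(−a(θ − b)))
logit = ln(0.8000/0.2000) = 1.3863
θ = b + logit/(a) = -1.74 + 1.3863/1.8400 = -0.9866

-0.987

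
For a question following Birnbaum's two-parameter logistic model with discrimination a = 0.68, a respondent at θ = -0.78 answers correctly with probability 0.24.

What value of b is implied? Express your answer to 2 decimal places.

P(θ) = 1 / (1 + exp(−a(θ − b)))
logit(0.24) = ln(0.24/0.76) = -1.1527
b = θ − logit/(a) = -0.78 − (-1.1527)/0.6800 = 0.9151

0.92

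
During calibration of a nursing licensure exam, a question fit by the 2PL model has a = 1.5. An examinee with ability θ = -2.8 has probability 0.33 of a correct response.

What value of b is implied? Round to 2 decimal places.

-2.33

P(θ) = 1 / (1 + exp(−a(θ − b)))
logit(0.33) = ln(0.33/0.67) = -0.7082
b = θ − logit/(a) = -2.8 − (-0.7082)/1.5000 = -2.3279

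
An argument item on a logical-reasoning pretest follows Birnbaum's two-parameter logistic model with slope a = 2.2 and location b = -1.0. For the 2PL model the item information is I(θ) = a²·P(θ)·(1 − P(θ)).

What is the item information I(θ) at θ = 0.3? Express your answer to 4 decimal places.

P = 1/(1+e^{-2.8600}) = 0.9458
P(1−P) = 0.9458 × 0.0542 = 0.0512
I = a² × P(1−P) = 2.2² × 0.0512 = 0.24797

0.2480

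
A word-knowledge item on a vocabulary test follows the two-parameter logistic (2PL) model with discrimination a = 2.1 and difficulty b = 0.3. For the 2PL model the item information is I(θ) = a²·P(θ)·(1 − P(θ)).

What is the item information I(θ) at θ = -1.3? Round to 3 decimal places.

0.143

P = 1/(1+e^{3.3600}) = 0.0336
P(1−P) = 0.0336 × 0.9664 = 0.0324
I = a² × P(1−P) = 2.1² × 0.0324 = 0.14307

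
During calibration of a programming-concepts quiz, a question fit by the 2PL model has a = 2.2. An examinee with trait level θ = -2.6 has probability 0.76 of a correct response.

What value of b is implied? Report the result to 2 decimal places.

P(θ) = 1 / (1 + exp(−a(θ − b)))
logit(0.76) = ln(0.76/0.24) = 1.1527
b = θ − logit/(a) = -2.6 − 1.1527/2.2000 = -3.1239

-3.12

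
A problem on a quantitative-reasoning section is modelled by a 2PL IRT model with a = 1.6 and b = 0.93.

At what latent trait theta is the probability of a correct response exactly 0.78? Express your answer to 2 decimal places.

1.72

P(theta) = 1 / (1 + exp(−a(theta − b)))
logit = ln(0.7800/0.2200) = 1.2657
theta = b + logit/(a) = 0.93 + 1.2657/1.6000 = 1.7210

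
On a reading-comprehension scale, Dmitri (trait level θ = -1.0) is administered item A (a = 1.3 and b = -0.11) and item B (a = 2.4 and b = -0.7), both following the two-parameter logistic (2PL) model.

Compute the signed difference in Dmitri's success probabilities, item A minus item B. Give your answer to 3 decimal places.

P(θ) = 1 / (1 + exp(−a(θ − b)))
P_A = 0.2392
P_B = 0.3274
P_A − P_B = -0.0882

-0.088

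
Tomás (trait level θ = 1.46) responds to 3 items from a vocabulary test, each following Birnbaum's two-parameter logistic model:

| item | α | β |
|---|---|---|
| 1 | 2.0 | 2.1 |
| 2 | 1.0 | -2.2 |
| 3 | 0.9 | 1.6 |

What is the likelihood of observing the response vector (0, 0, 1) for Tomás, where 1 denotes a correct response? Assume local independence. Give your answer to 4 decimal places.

0.0092

P(θ) = 1 / (1 + exp(−α(θ − β)))
P_1 = 1/(1+e^{1.2800}) = 0.2176
P_2 = 1/(1+e^{-3.6600}) = 0.9749
P_3 = 1/(1+e^{0.1260}) = 0.4685
L = (1−P_1) × (1−P_2) × P_3 = 0.7824 × 0.0251 × 0.4685 = 0.00920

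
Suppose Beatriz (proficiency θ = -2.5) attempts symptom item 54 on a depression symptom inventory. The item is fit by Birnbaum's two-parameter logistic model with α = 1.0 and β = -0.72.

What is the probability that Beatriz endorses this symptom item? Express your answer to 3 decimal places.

0.144

P(θ) = 1 / (1 + exp(−α(θ − β)))
Exponent: 1.0 × (-2.5 − (-0.72)) = -1.7800
1/(1 + e^{1.7800}) = 0.1443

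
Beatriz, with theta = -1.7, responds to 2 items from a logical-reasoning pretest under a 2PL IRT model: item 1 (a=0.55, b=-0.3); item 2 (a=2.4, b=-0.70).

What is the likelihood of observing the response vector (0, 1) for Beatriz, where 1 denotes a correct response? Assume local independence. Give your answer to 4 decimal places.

0.0569

P(theta) = 1 / (1 + exp(−a(theta − b)))
P_1 = 1/(1+e^{0.7700}) = 0.3165
P_2 = 1/(1+e^{2.4000}) = 0.0832
L = (1−P_1) × P_2 = 0.6835 × 0.0832 = 0.05685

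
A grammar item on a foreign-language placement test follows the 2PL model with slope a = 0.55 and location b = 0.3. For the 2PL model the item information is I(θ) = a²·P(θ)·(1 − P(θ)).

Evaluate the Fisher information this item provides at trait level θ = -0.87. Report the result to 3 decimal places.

P = 1/(1+e^{0.6435}) = 0.3445
P(1−P) = 0.3445 × 0.6555 = 0.2258
I = a² × P(1−P) = 0.55² × 0.2258 = 0.06831

0.068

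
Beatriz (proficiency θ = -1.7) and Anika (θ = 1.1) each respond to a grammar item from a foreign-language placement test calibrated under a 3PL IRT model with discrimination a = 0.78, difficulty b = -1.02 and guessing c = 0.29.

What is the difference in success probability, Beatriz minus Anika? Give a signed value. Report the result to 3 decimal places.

-0.333

P(θ) = c + (1 − c) · 1 / (1 + exp(−a(θ − b)))
P(Beatriz) = 0.5530  [exponent -0.5304]
P(Anika) = 0.8860  [exponent 1.6536]
Difference = 0.5530 − 0.8860 = -0.3330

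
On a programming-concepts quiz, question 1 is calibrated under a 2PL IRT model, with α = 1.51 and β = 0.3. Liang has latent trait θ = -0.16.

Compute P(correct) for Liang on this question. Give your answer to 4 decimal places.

P(θ) = 1 / (1 + exp(−α(θ − β)))
Exponent: 1.51 × (-0.16 − 0.3) = -0.6946
1/(1 + e^{0.6946}) = 0.3330

0.3330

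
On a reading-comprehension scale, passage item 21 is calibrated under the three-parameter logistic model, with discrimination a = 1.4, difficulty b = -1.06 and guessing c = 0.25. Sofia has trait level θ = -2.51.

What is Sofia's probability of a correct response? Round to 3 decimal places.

0.337

P(θ) = c + (1 − c) · 1 / (1 + exp(−a(θ − b)))
Exponent: 1.4 × (-2.51 − (-1.06)) = -2.0300
1/(1 + e^{2.0300}) = 0.1161
P = 0.25 + 0.75 × 0.1161 = 0.3371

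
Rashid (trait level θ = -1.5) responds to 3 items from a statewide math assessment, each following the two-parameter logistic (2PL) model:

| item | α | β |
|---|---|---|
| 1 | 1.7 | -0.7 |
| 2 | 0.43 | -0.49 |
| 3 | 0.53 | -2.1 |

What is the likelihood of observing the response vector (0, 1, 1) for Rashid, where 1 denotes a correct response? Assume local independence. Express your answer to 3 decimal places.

P(θ) = 1 / (1 + exp(−α(θ − β)))
P_1 = 1/(1+e^{1.3600}) = 0.2042
P_2 = 1/(1+e^{0.4343}) = 0.3931
P_3 = 1/(1+e^{-0.3180}) = 0.5788
L = (1−P_1) × P_2 × P_3 = 0.7958 × 0.3931 × 0.5788 = 0.18107

0.181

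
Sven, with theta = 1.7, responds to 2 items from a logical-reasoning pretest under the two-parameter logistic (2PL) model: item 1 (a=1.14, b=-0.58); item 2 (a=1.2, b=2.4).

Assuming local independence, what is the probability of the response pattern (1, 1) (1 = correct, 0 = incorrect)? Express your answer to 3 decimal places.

0.281

P(theta) = 1 / (1 + exp(−a(theta − b)))
P_1 = 1/(1+e^{-2.5992}) = 0.9308
P_2 = 1/(1+e^{0.8400}) = 0.3015
L = P_1 × P_2 = 0.9308 × 0.3015 = 0.28067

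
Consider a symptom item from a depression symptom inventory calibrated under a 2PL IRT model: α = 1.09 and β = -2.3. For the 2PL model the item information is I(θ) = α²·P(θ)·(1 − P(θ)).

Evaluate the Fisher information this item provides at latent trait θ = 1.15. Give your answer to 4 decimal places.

P = 1/(1+e^{-3.7605}) = 0.9773
P(1−P) = 0.9773 × 0.0227 = 0.0222
I = α² × P(1−P) = 1.09² × 0.0222 = 0.02641

0.0264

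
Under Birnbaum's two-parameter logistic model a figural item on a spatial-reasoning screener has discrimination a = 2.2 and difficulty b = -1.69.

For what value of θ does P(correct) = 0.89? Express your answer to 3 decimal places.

-0.740

P(θ) = 1 / (1 + exp(−a(θ − b)))
logit = ln(0.8900/0.1100) = 2.0907
θ = b + logit/(a) = -1.69 + 2.0907/2.2000 = -0.7397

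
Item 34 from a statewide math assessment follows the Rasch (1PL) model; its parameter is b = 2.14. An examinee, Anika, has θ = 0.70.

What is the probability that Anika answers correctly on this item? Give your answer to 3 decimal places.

0.192

P(θ) = 1 / (1 + exp(−(θ − b)))
Exponent: (0.70 − 2.14) = -1.4400
1/(1 + e^{1.4400}) = 0.1915
P = 0.1915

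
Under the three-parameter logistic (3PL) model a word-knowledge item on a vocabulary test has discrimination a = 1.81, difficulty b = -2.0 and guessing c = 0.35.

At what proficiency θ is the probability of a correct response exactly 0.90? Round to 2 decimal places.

-1.06

P(θ) = c + (1 − c) · 1 / (1 + exp(−a(θ − b)))
Remove guessing floor: (0.90 − 0.35)/(1 − 0.35) = 0.8462
logit = ln(0.8462/0.1538) = 1.7047
θ = b + logit/(a) = -2.0 + 1.7047/1.8100 = -1.0582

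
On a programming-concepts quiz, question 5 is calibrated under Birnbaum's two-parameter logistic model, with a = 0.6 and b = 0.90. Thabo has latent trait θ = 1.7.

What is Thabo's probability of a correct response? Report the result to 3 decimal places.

0.618

P(θ) = 1 / (1 + exp(−a(θ − b)))
Exponent: 0.6 × (1.7 − 0.90) = 0.4800
1/(1 + e^{-0.4800}) = 0.6177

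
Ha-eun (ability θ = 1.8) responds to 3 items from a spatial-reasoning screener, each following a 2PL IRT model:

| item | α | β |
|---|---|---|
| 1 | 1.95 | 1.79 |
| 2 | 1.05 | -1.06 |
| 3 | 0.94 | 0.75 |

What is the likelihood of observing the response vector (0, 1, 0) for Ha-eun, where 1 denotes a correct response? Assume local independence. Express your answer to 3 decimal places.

0.128

P(θ) = 1 / (1 + exp(−α(θ − β)))
P_1 = 1/(1+e^{-0.0195}) = 0.5049
P_2 = 1/(1+e^{-3.0030}) = 0.9527
P_3 = 1/(1+e^{-0.9870}) = 0.7285
L = (1−P_1) × P_2 × (1−P_3) = 0.4951 × 0.9527 × 0.2715 = 0.12807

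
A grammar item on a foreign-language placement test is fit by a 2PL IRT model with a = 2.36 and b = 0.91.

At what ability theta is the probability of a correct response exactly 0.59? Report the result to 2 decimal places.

1.06

P(theta) = 1 / (1 + exp(−a(theta − b)))
logit = ln(0.5900/0.4100) = 0.3640
theta = b + logit/(a) = 0.91 + 0.3640/2.3600 = 1.0642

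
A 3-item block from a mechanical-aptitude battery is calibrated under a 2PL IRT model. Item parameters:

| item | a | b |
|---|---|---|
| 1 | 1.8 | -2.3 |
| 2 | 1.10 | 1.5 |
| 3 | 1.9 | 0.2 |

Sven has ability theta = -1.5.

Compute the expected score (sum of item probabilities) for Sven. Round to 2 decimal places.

P(theta) = 1 / (1 + exp(−a(theta − b)))
P_1 = 1/(1+e^{-1.4400}) = 0.8085
P_2 = 1/(1+e^{3.3000}) = 0.0356
P_3 = 1/(1+e^{3.2300}) = 0.0381
E[score] = 0.8085 + 0.0356 + 0.0381 = 0.8821

0.88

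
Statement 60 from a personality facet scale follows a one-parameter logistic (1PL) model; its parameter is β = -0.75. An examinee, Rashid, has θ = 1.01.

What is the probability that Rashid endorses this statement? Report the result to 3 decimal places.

P(θ) = 1 / (1 + exp(−(θ − β)))
Exponent: (1.01 − (-0.75)) = 1.7600
1/(1 + e^{-1.7600}) = 0.8532
P = 0.8532

0.853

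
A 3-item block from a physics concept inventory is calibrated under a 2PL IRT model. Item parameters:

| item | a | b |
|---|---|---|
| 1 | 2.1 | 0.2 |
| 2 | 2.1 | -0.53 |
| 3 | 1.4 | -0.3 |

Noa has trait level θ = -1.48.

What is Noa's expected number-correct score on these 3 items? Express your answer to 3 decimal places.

0.309

P(θ) = 1 / (1 + exp(−a(θ − b)))
P_1 = 1/(1+e^{3.5280}) = 0.0285
P_2 = 1/(1+e^{1.9950}) = 0.1197
P_3 = 1/(1+e^{1.6520}) = 0.1608
E[score] = 0.0285 + 0.1197 + 0.1608 = 0.3091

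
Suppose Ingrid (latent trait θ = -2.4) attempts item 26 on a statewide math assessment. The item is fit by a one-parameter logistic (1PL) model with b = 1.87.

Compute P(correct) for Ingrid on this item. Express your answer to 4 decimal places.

0.0138

P(θ) = 1 / (1 + exp(−(θ − b)))
Exponent: (-2.4 − 1.87) = -4.2700
1/(1 + e^{4.2700}) = 0.0138
P = 0.0138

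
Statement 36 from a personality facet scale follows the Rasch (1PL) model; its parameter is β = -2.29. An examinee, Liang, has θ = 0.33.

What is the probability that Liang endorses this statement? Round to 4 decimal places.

P(θ) = 1 / (1 + exp(−(θ − β)))
Exponent: (0.33 − (-2.29)) = 2.6200
1/(1 + e^{-2.6200}) = 0.9321
P = 0.9321

0.9321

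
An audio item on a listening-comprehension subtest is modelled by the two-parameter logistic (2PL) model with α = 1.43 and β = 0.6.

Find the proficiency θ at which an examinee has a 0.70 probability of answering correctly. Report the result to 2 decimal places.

1.19

P(θ) = 1 / (1 + exp(−α(θ − β)))
logit = ln(0.7000/0.3000) = 0.8473
θ = β + logit/(α) = 0.6 + 0.8473/1.4300 = 1.1925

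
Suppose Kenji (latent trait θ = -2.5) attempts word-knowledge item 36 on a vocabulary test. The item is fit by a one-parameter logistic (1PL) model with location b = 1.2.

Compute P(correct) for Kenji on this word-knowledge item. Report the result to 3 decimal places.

0.024

P(θ) = 1 / (1 + exp(−(θ − b)))
Exponent: (-2.5 − 1.2) = -3.7000
1/(1 + e^{3.7000}) = 0.0241
P = 0.0241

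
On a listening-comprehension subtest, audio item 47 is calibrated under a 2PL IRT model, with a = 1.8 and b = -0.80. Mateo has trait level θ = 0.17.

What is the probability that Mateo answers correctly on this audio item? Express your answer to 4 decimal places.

P(θ) = 1 / (1 + exp(−a(θ − b)))
Exponent: 1.8 × (0.17 − (-0.80)) = 1.7460
1/(1 + e^{-1.7460}) = 0.8514

0.8514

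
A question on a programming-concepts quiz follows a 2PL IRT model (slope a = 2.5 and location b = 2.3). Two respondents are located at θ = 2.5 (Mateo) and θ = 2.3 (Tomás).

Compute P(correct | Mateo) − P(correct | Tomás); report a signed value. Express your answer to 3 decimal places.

P(θ) = 1 / (1 + exp(−a(θ − b)))
P(Mateo) = 0.6225  [exponent 0.5000]
P(Tomás) = 0.5000  [exponent 0.0000]
Difference = 0.6225 − 0.5000 = 0.1225

0.122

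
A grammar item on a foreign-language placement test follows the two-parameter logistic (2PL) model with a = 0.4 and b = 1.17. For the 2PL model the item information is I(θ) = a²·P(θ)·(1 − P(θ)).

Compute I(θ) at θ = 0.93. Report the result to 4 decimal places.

0.0399

P = 1/(1+e^{0.0960}) = 0.4760
P(1−P) = 0.4760 × 0.5240 = 0.2494
I = a² × P(1−P) = 0.4² × 0.2494 = 0.03991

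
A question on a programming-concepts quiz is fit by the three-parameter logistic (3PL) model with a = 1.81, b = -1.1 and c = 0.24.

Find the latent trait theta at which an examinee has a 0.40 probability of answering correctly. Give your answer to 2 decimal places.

-1.83

P(theta) = c + (1 − c) · 1 / (1 + exp(−a(theta − b)))
Remove guessing floor: (0.40 − 0.24)/(1 − 0.24) = 0.2105
logit = ln(0.2105/0.7895) = -1.3218
theta = b + logit/(a) = -1.1 + (-1.3218)/1.8100 = -1.8303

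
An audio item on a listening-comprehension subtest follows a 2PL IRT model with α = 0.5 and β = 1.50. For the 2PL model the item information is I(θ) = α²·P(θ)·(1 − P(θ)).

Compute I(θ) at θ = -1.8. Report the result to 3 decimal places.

0.034

P = 1/(1+e^{1.6500}) = 0.1611
P(1−P) = 0.1611 × 0.8389 = 0.1352
I = α² × P(1−P) = 0.5² × 0.1352 = 0.03379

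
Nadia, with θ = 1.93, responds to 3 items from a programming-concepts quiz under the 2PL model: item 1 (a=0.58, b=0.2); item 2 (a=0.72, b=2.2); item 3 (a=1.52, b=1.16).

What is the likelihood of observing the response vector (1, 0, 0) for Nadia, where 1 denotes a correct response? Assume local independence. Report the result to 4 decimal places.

0.0950

P(θ) = 1 / (1 + exp(−a(θ − b)))
P_1 = 1/(1+e^{-1.0034}) = 0.7317
P_2 = 1/(1+e^{0.1944}) = 0.4516
P_3 = 1/(1+e^{-1.1704}) = 0.7632
L = P_1 × (1−P_2) × (1−P_3) = 0.7317 × 0.5484 × 0.2368 = 0.09502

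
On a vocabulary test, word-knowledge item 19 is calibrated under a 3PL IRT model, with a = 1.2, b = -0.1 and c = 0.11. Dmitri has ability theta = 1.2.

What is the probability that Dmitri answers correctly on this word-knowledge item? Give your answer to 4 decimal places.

0.8455

P(theta) = c + (1 − c) · 1 / (1 + exp(−a(theta − b)))
Exponent: 1.2 × (1.2 − (-0.1)) = 1.5600
1/(1 + e^{-1.5600}) = 0.8264
P = 0.11 + 0.89 × 0.8264 = 0.8455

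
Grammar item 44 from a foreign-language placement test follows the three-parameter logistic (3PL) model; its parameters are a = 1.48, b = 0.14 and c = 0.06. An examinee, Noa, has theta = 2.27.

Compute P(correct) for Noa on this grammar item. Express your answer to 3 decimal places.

P(theta) = c + (1 − c) · 1 / (1 + exp(−a(theta − b)))
Exponent: 1.48 × (2.27 − 0.14) = 3.1524
1/(1 + e^{-3.1524}) = 0.9590
P = 0.06 + 0.94 × 0.9590 = 0.9615

0.961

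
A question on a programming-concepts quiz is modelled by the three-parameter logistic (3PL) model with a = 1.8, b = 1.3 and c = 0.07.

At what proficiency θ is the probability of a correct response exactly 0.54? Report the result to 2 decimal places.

P(θ) = c + (1 − c) · 1 / (1 + exp(−a(θ − b)))
Remove guessing floor: (0.54 − 0.07)/(1 − 0.07) = 0.5054
logit = ln(0.5054/0.4946) = 0.0215
θ = b + logit/(a) = 1.3 + 0.0215/1.8000 = 1.3119

1.31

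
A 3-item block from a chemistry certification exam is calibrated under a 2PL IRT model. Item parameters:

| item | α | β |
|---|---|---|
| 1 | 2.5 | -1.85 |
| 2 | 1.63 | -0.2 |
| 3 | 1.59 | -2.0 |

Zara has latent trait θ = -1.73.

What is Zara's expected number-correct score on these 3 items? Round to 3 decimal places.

P(θ) = 1 / (1 + exp(−α(θ − β)))
P_1 = 1/(1+e^{-0.3000}) = 0.5744
P_2 = 1/(1+e^{2.4939}) = 0.0763
P_3 = 1/(1+e^{-0.4293}) = 0.6057
E[score] = 0.5744 + 0.0763 + 0.6057 = 1.2564

1.256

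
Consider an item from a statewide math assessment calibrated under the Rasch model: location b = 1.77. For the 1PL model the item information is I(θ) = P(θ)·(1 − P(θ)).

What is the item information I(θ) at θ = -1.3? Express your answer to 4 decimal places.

0.0424

P = 1/(1+e^{3.0700}) = 0.0444
P(1−P) = 0.0444 × 0.9556 = 0.0424
I = P(1−P) = 0.04239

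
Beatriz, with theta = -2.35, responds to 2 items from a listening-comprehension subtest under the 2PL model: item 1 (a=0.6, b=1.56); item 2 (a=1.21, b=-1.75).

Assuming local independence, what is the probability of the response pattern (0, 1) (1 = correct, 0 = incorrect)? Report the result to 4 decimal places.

0.2976

P(theta) = 1 / (1 + exp(−a(theta − b)))
P_1 = 1/(1+e^{2.3460}) = 0.0874
P_2 = 1/(1+e^{0.7260}) = 0.3261
L = (1−P_1) × P_2 = 0.9126 × 0.3261 = 0.29758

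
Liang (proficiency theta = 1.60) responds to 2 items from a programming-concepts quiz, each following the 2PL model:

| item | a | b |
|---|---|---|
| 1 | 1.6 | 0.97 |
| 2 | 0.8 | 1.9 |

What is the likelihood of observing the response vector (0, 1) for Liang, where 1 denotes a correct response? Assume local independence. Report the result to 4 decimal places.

0.1177

P(theta) = 1 / (1 + exp(−a(theta − b)))
P_1 = 1/(1+e^{-1.0080}) = 0.7326
P_2 = 1/(1+e^{0.2400}) = 0.4403
L = (1−P_1) × P_2 = 0.2674 × 0.4403 = 0.11772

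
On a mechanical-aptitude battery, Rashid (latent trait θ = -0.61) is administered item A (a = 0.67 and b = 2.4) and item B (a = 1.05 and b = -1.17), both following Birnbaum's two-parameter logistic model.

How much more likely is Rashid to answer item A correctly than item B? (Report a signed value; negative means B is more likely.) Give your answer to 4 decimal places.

-0.5254

P(θ) = 1 / (1 + exp(−a(θ − b)))
P_A = 0.1175
P_B = 0.6429
P_A − P_B = -0.5254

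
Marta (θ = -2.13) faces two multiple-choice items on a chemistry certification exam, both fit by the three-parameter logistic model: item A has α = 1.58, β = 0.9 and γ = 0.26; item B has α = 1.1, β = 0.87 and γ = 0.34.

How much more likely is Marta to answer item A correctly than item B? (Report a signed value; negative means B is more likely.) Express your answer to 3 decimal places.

P(θ) = γ + (1 − γ) · 1 / (1 + exp(−α(θ − β)))
P_A = 0.2661
P_B = 0.3635
P_A − P_B = -0.0974

-0.097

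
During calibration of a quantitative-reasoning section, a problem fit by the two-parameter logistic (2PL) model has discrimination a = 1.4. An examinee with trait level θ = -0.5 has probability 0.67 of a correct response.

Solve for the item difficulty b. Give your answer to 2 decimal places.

-1.01

P(θ) = 1 / (1 + exp(−a(θ − b)))
logit(0.67) = ln(0.67/0.33) = 0.7082
b = θ − logit/(a) = -0.5 − 0.7082/1.4000 = -1.0058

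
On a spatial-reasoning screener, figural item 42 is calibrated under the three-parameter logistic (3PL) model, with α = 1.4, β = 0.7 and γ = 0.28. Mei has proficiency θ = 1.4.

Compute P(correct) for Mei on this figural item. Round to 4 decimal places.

0.8035

P(θ) = γ + (1 − γ) · 1 / (1 + exp(−α(θ − β)))
Exponent: 1.4 × (1.4 − 0.7) = 0.9800
1/(1 + e^{-0.9800}) = 0.7271
P = 0.28 + 0.72 × 0.7271 = 0.8035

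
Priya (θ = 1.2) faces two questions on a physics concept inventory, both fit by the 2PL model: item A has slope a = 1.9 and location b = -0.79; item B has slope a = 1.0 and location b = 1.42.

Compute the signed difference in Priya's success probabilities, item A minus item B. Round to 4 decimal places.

P(θ) = 1 / (1 + exp(−a(θ − b)))
P_A = 0.9777
P_B = 0.4452
P_A − P_B = 0.5325

0.5325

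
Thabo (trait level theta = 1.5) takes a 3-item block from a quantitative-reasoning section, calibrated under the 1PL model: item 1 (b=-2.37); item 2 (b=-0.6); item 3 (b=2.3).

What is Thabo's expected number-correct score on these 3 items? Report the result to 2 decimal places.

P(theta) = 1 / (1 + exp(−(theta − b)))
P_1 = 1/(1+e^{-3.8700}) = 0.9796
P_2 = 1/(1+e^{-2.1000}) = 0.8909
P_3 = 1/(1+e^{0.8000}) = 0.3100
E[score] = 0.9796 + 0.8909 + 0.3100 = 2.1805

2.18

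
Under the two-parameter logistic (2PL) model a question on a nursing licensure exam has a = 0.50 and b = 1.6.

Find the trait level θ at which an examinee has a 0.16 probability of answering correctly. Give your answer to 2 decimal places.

P(θ) = 1 / (1 + exp(−a(θ − b)))
logit = ln(0.1600/0.8400) = -1.6582
θ = b + logit/(a) = 1.6 + (-1.6582)/0.5000 = -1.7165

-1.72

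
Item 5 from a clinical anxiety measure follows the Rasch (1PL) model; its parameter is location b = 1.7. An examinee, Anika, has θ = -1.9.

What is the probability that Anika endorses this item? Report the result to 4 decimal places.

P(θ) = 1 / (1 + exp(−(θ − b)))
Exponent: (-1.9 − 1.7) = -3.6000
1/(1 + e^{3.6000}) = 0.0266
P = 0.0266

0.0266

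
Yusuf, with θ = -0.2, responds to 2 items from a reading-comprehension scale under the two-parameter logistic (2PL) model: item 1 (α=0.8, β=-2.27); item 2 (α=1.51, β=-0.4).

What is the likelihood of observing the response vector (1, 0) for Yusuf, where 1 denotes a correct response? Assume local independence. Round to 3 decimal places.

0.357

P(θ) = 1 / (1 + exp(−α(θ − β)))
P_1 = 1/(1+e^{-1.6560}) = 0.8397
P_2 = 1/(1+e^{-0.3020}) = 0.5749
L = P_1 × (1−P_2) = 0.8397 × 0.4251 = 0.35693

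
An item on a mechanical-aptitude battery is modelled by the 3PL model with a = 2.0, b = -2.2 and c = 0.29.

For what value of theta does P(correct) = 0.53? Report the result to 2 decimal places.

-2.54

P(theta) = c + (1 − c) · 1 / (1 + exp(−a(theta − b)))
Remove guessing floor: (0.53 − 0.29)/(1 − 0.29) = 0.3380
logit = ln(0.3380/0.6620) = -0.6721
theta = b + logit/(a) = -2.2 + (-0.6721)/2.0000 = -2.5360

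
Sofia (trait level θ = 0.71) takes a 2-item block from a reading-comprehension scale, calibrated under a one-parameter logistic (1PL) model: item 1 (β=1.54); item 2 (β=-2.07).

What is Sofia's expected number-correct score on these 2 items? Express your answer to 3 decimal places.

P(θ) = 1 / (1 + exp(−(θ − β)))
P_1 = 1/(1+e^{0.8300}) = 0.3036
P_2 = 1/(1+e^{-2.7800}) = 0.9416
E[score] = 0.3036 + 0.9416 = 1.2452

1.245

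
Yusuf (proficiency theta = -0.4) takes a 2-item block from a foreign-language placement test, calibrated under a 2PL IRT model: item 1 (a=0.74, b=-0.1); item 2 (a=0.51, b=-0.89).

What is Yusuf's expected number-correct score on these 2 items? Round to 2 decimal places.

1.01

P(theta) = 1 / (1 + exp(−a(theta − b)))
P_1 = 1/(1+e^{0.2220}) = 0.4447
P_2 = 1/(1+e^{-0.2499}) = 0.5622
E[score] = 0.4447 + 0.5622 = 1.0069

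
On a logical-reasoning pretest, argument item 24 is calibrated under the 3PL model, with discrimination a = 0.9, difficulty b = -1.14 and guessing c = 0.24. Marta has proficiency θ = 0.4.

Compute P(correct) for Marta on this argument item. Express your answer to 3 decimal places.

P(θ) = c + (1 − c) · 1 / (1 + exp(−a(θ − b)))
Exponent: 0.9 × (0.4 − (-1.14)) = 1.3860
1/(1 + e^{-1.3860}) = 0.8000
P = 0.24 + 0.76 × 0.8000 = 0.8480

0.848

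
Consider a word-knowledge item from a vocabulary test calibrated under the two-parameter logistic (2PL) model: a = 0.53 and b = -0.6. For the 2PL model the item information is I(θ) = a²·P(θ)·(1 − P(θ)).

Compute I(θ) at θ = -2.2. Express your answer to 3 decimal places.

P = 1/(1+e^{0.8480}) = 0.2999
P(1−P) = 0.2999 × 0.7001 = 0.2099
I = a² × P(1−P) = 0.53² × 0.2099 = 0.05897

0.059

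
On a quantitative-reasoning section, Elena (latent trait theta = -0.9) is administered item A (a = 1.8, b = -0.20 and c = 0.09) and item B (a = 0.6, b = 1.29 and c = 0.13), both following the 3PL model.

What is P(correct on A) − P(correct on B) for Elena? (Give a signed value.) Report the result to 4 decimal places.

P(theta) = c + (1 − c) · 1 / (1 + exp(−a(theta − b)))
P_A = 0.2911
P_B = 0.3143
P_A − P_B = -0.0232

-0.0232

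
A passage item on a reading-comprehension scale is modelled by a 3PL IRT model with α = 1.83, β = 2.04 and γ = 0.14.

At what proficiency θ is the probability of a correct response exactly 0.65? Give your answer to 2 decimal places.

2.25

P(θ) = γ + (1 − γ) · 1 / (1 + exp(−α(θ − β)))
Remove guessing floor: (0.65 − 0.14)/(1 − 0.14) = 0.5930
logit = ln(0.5930/0.4070) = 0.3765
θ = β + logit/(α) = 2.04 + 0.3765/1.8300 = 2.2457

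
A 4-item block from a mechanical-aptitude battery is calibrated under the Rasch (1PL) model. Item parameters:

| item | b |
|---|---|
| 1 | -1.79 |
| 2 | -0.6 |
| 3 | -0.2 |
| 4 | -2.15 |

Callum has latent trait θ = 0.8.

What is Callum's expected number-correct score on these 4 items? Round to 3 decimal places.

P(θ) = 1 / (1 + exp(−(θ − b)))
P_1 = 1/(1+e^{-2.5900}) = 0.9302
P_2 = 1/(1+e^{-1.4000}) = 0.8022
P_3 = 1/(1+e^{-1.0000}) = 0.7311
P_4 = 1/(1+e^{-2.9500}) = 0.9503
E[score] = 0.9302 + 0.8022 + 0.7311 + 0.9503 = 3.4137

3.414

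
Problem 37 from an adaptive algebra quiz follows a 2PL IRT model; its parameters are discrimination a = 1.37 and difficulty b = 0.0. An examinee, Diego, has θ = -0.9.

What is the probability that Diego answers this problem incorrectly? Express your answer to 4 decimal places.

P(θ) = 1 / (1 + exp(−a(θ − b)))
Exponent: 1.37 × (-0.9 − 0.0) = -1.2330
1/(1 + e^{1.2330}) = 0.2257
P(incorrect) = 1 − 0.2257 = 0.7743

0.7743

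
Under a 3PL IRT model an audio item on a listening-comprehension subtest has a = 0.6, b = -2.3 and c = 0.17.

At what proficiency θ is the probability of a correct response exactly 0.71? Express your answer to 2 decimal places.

-1.26

P(θ) = c + (1 − c) · 1 / (1 + exp(−a(θ − b)))
Remove guessing floor: (0.71 − 0.17)/(1 − 0.17) = 0.6506
logit = ln(0.6506/0.3494) = 0.6217
θ = b + logit/(a) = -2.3 + 0.6217/0.6000 = -1.2639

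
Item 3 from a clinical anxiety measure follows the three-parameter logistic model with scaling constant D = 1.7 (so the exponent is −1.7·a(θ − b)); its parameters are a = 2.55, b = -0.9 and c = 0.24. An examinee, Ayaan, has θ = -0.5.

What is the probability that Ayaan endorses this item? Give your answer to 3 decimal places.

0.886

P(θ) = c + (1 − c) · 1 / (1 + exp(−D·a(θ − b)))
Exponent: 1.7 × 2.55 × (-0.5 − (-0.9)) = 1.7340
1/(1 + e^{-1.7340}) = 0.8499
P = 0.24 + 0.76 × 0.8499 = 0.8859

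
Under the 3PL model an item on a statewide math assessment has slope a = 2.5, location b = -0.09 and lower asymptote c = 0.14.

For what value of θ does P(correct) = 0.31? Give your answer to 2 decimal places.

-0.65

P(θ) = c + (1 − c) · 1 / (1 + exp(−a(θ − b)))
Remove guessing floor: (0.31 − 0.14)/(1 − 0.14) = 0.1977
logit = ln(0.1977/0.8023) = -1.4009
θ = b + logit/(a) = -0.09 + (-1.4009)/2.5000 = -0.6504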